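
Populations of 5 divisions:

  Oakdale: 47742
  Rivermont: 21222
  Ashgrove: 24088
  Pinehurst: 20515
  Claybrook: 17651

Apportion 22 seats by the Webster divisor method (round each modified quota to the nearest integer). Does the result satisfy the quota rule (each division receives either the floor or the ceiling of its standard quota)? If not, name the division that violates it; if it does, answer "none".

Standard quotas: Oakdale 8.004, Rivermont 3.558, Ashgrove 4.039, Pinehurst 3.440, Claybrook 2.959.
Webster allocation: Oakdale 8, Rivermont 4, Ashgrove 4, Pinehurst 3, Claybrook 3.
Every allocation lies between the lower and upper quota.

none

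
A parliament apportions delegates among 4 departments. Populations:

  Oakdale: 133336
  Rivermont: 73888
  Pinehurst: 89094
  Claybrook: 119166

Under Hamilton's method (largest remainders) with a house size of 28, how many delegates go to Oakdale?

9

Standard divisor: 415484 ÷ 28 ≈ 14838.714.
Standard quotas: Oakdale 8.9857, Rivermont 4.9794, Pinehurst 6.0042, Claybrook 8.0307.
Lower quotas: Oakdale 8, Rivermont 4, Pinehurst 6, Claybrook 8 (sum 26, leaving 2 seats).
Remainders in descending order: Oakdale 0.9857, Rivermont 0.9794, Claybrook 0.0307, Pinehurst 0.0042.
The surplus seats go to Oakdale, Rivermont.
Oakdale receives 9.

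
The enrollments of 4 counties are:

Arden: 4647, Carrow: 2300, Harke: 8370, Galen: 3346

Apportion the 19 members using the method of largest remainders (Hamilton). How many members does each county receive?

Arden 5, Carrow 2, Harke 9, Galen 3

The standard divisor is 18663/19 ≈ 982.263.
Standard quotas: Arden 4.7309, Carrow 2.3415, Harke 8.5211, Galen 3.4064.
Lower quotas: Arden 4, Carrow 2, Harke 8, Galen 3 (sum 17, leaving 2 seats).
Remainders in descending order: Arden 0.7309, Harke 0.5211, Galen 0.4064, Carrow 0.3415.
The surplus seats go to Arden, Harke.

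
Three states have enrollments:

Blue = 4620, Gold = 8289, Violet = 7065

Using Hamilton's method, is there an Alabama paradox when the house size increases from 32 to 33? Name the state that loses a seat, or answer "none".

At 32 seats: Blue 8, Gold 13, Violet 11.
At 33 seats: Blue 7, Gold 14, Violet 12.
Blue drops from 8 to 7.

Blue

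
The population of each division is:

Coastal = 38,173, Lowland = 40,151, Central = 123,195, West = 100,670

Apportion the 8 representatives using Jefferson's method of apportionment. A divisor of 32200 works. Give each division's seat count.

Coastal 1, Lowland 1, Central 3, West 3

With modified divisor 32200: modified quotas Coastal 1.185, Lowland 1.247, Central 3.826, West 3.126.
Rounding down: Coastal 1, Lowland 1, Central 3, West 3 (total 8).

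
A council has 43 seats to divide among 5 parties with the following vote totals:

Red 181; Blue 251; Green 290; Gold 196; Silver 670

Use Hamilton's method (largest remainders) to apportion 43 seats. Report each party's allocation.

Red 5; Blue 7; Green 8; Gold 5; Silver 18

The standard divisor is 1588/43 ≈ 36.93.
Standard quotas: Red 4.901, Blue 6.797, Green 7.853, Gold 5.307, Silver 18.142.
Lower quotas: Red 4, Blue 6, Green 7, Gold 5, Silver 18 (sum 40, leaving 3 seats).
Remainders in descending order: Red 0.901, Green 0.853, Blue 0.797, Gold 0.307, Silver 0.142.
Largest remainders: Red, Green, Blue receive the extra seats.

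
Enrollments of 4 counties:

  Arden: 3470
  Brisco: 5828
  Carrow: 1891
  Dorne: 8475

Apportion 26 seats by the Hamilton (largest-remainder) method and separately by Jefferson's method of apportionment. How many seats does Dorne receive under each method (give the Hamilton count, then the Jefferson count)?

Hamilton: Arden 5, Brisco 8, Carrow 2, Dorne 11.
Jefferson: Arden 4, Brisco 8, Carrow 2, Dorne 12.
Dorne gets 11 under Hamilton and 12 under Jefferson.

11 and 12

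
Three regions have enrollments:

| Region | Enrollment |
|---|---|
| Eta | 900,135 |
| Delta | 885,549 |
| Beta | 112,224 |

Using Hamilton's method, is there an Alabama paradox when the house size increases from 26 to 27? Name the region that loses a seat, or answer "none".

At 26 seats: Eta 12, Delta 12, Beta 2.
At 27 seats: Eta 13, Delta 13, Beta 1.
Beta drops from 2 to 1.

Beta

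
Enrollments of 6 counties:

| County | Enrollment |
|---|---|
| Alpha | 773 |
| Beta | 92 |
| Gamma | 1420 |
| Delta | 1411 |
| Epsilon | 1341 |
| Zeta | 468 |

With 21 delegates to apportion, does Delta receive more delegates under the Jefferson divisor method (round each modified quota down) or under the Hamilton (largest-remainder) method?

Jefferson

Jefferson: Alpha 3, Beta 0, Gamma 6, Delta 6, Epsilon 5, Zeta 1.
Hamilton: Alpha 3, Beta 0, Gamma 6, Delta 5, Epsilon 5, Zeta 2.
Delta gets 6 under Jefferson and 5 under Hamilton.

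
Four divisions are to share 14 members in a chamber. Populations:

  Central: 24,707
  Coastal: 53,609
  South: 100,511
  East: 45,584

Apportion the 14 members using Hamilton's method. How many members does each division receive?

Total 224411; standard divisor 224411/14 ≈ 16029.357.
Standard quotas: Central 1.5414, Coastal 3.3444, South 6.2704, East 2.8438.
Lower quotas: Central 1, Coastal 3, South 6, East 2 (sum 12, leaving 2 seats).
Remainders in descending order: East 0.8438, Central 0.5414, Coastal 0.3444, South 0.2704.
The surplus seats go to East, Central.

Central 2; Coastal 3; South 6; East 3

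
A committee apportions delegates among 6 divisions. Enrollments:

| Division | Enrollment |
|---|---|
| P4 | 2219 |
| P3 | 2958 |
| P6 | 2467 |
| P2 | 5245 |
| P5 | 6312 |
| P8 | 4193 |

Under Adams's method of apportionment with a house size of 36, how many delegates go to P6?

Standard divisor 23394/36 ≈ 649.833; standard quotas: P4 3.415, P3 4.552, P6 3.796, P2 8.071, P5 9.713, P8 6.452.
Rounding up gives 4, 5, 4, 9, 10, 7 = 39 seats, so the divisor must be adjusted.
With modified divisor 720: modified quotas P4 3.082, P3 4.108, P6 3.426, P2 7.285, P5 8.767, P8 5.824.
Rounding up: P4 4, P3 5, P6 4, P2 8, P5 9, P8 6 (total 36).
P6 receives 4.

4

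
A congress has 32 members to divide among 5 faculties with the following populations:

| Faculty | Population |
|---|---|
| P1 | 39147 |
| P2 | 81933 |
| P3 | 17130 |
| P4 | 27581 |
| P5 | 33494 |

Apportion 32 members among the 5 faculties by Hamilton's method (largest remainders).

The standard divisor is 199285/32 ≈ 6227.656.
Standard quotas: P1 6.2860, P2 13.1563, P3 2.7506, P4 4.4288, P5 5.3783.
Lower quotas: P1 6, P2 13, P3 2, P4 4, P5 5 (sum 30, leaving 2 seats).
Remainders in descending order: P3 0.7506, P4 0.4288, P5 0.3783, P1 0.2860, P2 0.1563.
The surplus seats go to P3, P4.

P1 6, P2 13, P3 3, P4 5, P5 5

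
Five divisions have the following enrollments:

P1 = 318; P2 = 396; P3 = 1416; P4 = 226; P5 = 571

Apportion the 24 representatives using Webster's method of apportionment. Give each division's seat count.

Standard divisor 2927/24 ≈ 121.958; standard quotas: P1 2.607, P2 3.247, P3 11.611, P4 1.853, P5 4.682.
Rounding to the nearest integer gives 3, 3, 12, 2, 5 = 25 seats, so the divisor must be adjusted.
With modified divisor 125: modified quotas P1 2.544, P2 3.168, P3 11.328, P4 1.808, P5 4.568.
Rounding to the nearest integer: P1 3, P2 3, P3 11, P4 2, P5 5 (total 24).

P1=3; P2=3; P3=11; P4=2; P5=5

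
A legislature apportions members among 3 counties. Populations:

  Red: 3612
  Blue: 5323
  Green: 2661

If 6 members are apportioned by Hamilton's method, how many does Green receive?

1

Standard divisor: 11596 ÷ 6 ≈ 1932.667.
Standard quotas: Red 1.8689, Blue 2.7542, Green 1.3769.
Lower quotas: Red 1, Blue 2, Green 1 (sum 4, leaving 2 seats).
Remainders in descending order: Red 0.8689, Blue 0.7542, Green 0.3769.
The surplus seats go to Red, Blue.
Green receives 1.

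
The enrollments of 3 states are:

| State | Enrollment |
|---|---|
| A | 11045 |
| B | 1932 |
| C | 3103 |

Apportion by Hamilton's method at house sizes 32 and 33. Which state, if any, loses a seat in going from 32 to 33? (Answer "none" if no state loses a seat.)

At 32 seats: A 22, B 4, C 6.
At 33 seats: A 23, B 4, C 6.
No state's allocation decreased.

none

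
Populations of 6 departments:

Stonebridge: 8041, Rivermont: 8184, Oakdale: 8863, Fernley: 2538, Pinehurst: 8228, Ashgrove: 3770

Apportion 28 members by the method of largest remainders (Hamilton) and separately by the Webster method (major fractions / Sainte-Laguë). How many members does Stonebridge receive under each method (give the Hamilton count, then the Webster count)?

6 and 5

Hamilton: Stonebridge 6, Rivermont 6, Oakdale 6, Fernley 2, Pinehurst 6, Ashgrove 2.
Webster: Stonebridge 5, Rivermont 6, Oakdale 6, Fernley 2, Pinehurst 6, Ashgrove 3.
Stonebridge gets 6 under Hamilton and 5 under Webster.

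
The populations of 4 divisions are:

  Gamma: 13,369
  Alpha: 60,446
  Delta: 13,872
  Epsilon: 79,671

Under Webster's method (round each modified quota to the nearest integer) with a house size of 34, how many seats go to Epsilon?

16

Standard divisor 167358/34 ≈ 4922.294; standard quotas: Gamma 2.716, Alpha 12.280, Delta 2.818, Epsilon 16.186.
Rounding to the nearest integer gives Gamma 3, Alpha 12, Delta 3, Epsilon 16 — total 34, matching the house size, so no adjustment is needed.
Epsilon receives 16.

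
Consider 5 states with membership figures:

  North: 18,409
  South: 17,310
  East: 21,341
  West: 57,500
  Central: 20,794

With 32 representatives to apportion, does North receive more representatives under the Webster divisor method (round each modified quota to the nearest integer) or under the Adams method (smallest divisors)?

Webster: North 4, South 4, East 5, West 14, Central 5.
Adams: North 5, South 4, East 5, West 13, Central 5.
North gets 4 under Webster and 5 under Adams.

Adams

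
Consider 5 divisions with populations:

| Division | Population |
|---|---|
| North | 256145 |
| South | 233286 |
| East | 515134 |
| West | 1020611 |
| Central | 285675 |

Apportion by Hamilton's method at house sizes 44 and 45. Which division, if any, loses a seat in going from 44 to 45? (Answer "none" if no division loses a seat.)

South

At 44 seats: North 5, South 5, East 10, West 19, Central 5.
At 45 seats: North 5, South 4, East 10, West 20, Central 6.
South drops from 5 to 4.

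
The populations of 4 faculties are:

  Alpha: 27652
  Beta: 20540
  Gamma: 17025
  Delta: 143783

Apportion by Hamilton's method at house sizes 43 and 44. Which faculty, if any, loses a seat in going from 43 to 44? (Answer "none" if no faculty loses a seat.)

At 43 seats: Alpha 6, Beta 4, Gamma 3, Delta 30.
At 44 seats: Alpha 6, Beta 4, Gamma 4, Delta 30.
No faculty's allocation decreased.

none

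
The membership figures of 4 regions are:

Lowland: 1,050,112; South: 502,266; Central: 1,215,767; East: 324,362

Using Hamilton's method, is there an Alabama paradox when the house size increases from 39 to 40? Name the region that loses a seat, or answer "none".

At 39 seats: Lowland 13, South 7, Central 15, East 4.
At 40 seats: Lowland 14, South 6, Central 16, East 4.
South drops from 7 to 6.

South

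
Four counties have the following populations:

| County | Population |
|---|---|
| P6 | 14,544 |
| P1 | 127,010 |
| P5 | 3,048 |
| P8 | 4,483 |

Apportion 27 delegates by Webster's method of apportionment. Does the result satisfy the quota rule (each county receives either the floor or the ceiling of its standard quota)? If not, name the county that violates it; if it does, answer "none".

P1

Standard quotas: P6 2.634, P1 23.002, P5 0.552, P8 0.812.
Webster allocation: P6 3, P1 22, P5 1, P8 1.
P1 has quota 23.002 (lower 23, upper 24) but receives 22 — outside the quota interval.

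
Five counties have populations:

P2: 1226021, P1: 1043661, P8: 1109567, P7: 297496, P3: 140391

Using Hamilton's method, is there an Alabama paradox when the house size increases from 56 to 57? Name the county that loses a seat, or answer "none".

At 56 seats: P2 18, P1 15, P8 16, P7 5, P3 2.
At 57 seats: P2 18, P1 16, P8 17, P7 4, P3 2.
P7 drops from 5 to 4.

P7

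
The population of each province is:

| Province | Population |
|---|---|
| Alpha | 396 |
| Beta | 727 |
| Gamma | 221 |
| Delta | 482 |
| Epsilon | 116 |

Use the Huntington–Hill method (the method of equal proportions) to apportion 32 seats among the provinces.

With divisor 62: modified quotas Alpha 6.387, Beta 11.726, Gamma 3.565, Delta 7.774, Epsilon 1.871.
Geometric-mean thresholds: Alpha √(6·7)=6.481, Beta √(11·12)=11.489, Gamma √(3·4)=3.464, Delta √(7·8)=7.483, Epsilon √(1·2)=1.414.
Each quota rounded against its threshold gives Alpha 6, Beta 12, Gamma 4, Delta 8, Epsilon 2 (total 32).

Alpha 6; Beta 12; Gamma 4; Delta 8; Epsilon 2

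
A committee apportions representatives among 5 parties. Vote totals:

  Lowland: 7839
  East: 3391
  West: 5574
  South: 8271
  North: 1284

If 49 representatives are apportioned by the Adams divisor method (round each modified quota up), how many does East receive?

Standard divisor 26359/49 ≈ 537.939; standard quotas: Lowland 14.572, East 6.304, West 10.362, South 15.375, North 2.387.
Rounding up gives 15, 7, 11, 16, 3 = 52 seats, so the divisor must be adjusted.
With modified divisor 563: modified quotas Lowland 13.924, East 6.023, West 9.901, South 14.691, North 2.281.
Rounding up: Lowland 14, East 7, West 10, South 15, North 3 (total 49).
East receives 7.

7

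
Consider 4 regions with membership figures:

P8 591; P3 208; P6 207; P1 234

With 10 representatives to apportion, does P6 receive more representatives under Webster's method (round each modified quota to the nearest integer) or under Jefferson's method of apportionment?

Webster

Webster: P8 4, P3 2, P6 2, P1 2.
Jefferson: P8 5, P3 2, P6 1, P1 2.
P6 gets 2 under Webster and 1 under Jefferson.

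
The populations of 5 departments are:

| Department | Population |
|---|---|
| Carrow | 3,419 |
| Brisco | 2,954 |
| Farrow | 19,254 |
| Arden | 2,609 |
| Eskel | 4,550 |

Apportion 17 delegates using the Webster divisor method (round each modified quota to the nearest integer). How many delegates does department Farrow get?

10

Standard divisor 32786/17 ≈ 1928.588; standard quotas: Carrow 1.773, Brisco 1.532, Farrow 9.983, Arden 1.353, Eskel 2.359.
Rounding to the nearest integer gives Carrow 2, Brisco 2, Farrow 10, Arden 1, Eskel 2 — total 17, matching the house size, so no adjustment is needed.
Farrow receives 10.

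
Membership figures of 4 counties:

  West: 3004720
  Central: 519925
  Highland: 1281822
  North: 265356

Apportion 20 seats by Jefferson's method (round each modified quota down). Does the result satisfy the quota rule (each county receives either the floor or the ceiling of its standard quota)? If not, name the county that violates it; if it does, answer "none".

none

Standard quotas: West 11.849, Central 2.050, Highland 5.055, North 1.046.
Jefferson allocation: West 12, Central 2, Highland 5, North 1.
Every allocation lies between the lower and upper quota.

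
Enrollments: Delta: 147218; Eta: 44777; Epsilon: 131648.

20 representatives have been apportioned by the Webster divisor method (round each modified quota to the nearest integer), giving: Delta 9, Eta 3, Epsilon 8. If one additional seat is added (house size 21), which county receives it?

Delta

Priority for the next seat is population ÷ (current seats + 0.5).
Priorities: Delta 15496.632, Eta 12793.429, Epsilon 15488.000.
Highest priority: Delta.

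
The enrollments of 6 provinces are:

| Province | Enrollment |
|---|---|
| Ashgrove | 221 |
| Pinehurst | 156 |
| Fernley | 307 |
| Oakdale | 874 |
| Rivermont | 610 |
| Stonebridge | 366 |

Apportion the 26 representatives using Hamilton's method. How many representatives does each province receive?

The standard divisor is 2534/26 ≈ 97.462.
Standard quotas: Ashgrove 2.268, Pinehurst 1.601, Fernley 3.150, Oakdale 8.968, Rivermont 6.259, Stonebridge 3.755.
Lower quotas: Ashgrove 2, Pinehurst 1, Fernley 3, Oakdale 8, Rivermont 6, Stonebridge 3 (sum 23, leaving 3 seats).
Remainders in descending order: Oakdale 0.968, Stonebridge 0.755, Pinehurst 0.601, Ashgrove 0.268, Rivermont 0.259, Fernley 0.150.
The surplus seats go to Oakdale, Stonebridge, Pinehurst.

Ashgrove 2; Pinehurst 2; Fernley 3; Oakdale 9; Rivermont 6; Stonebridge 4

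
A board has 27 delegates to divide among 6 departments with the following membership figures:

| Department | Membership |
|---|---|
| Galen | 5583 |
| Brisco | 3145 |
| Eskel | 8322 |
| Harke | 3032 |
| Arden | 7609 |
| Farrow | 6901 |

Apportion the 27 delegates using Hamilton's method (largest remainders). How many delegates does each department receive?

Galen=4; Brisco=3; Eskel=7; Harke=2; Arden=6; Farrow=5

Total 34592; standard divisor 34592/27 ≈ 1281.185.
Standard quotas: Galen 4.3577, Brisco 2.4548, Eskel 6.4955, Harke 2.3666, Arden 5.9390, Farrow 5.3864.
Lower quotas: Galen 4, Brisco 2, Eskel 6, Harke 2, Arden 5, Farrow 5 (sum 24, leaving 3 seats).
Remainders in descending order: Arden 0.9390, Eskel 0.4955, Brisco 0.4548, Farrow 0.3864, Harke 0.3666, Galen 0.3577.
The surplus seats go to Arden, Eskel, Brisco.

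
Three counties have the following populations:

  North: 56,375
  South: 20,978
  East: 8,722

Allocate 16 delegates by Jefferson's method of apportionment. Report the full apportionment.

North 11, South 4, East 1

Standard divisor 86075/16 ≈ 5379.688; standard quotas: North 10.479, South 3.899, East 1.621.
Rounding down gives 10, 3, 1 = 14 seats, so the divisor must be adjusted.
With modified divisor 4900: modified quotas North 11.505, South 4.281, East 1.780.
Rounding down: North 11, South 4, East 1 (total 16).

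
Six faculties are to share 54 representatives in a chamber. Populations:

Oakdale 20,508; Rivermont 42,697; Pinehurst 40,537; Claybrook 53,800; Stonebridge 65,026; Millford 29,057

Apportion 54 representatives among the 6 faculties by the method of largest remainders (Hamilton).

Total 251625; standard divisor 251625/54 ≈ 4659.722.
Standard quotas: Oakdale 4.4011, Rivermont 9.1630, Pinehurst 8.6994, Claybrook 11.5458, Stonebridge 13.9549, Millford 6.2358.
Lower quotas: Oakdale 4, Rivermont 9, Pinehurst 8, Claybrook 11, Stonebridge 13, Millford 6 (sum 51, leaving 3 seats).
Remainders in descending order: Stonebridge 0.9549, Pinehurst 0.6994, Claybrook 0.5458, Oakdale 0.4011, Millford 0.2358, Rivermont 0.1630.
Largest remainders: Stonebridge, Pinehurst, Claybrook receive the extra seats.

Oakdale 4, Rivermont 9, Pinehurst 9, Claybrook 12, Stonebridge 14, Millford 6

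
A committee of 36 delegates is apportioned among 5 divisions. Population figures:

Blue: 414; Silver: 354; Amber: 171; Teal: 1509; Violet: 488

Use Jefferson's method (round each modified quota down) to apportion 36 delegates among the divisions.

Standard divisor 2936/36 ≈ 81.556; standard quotas: Blue 5.076, Silver 4.341, Amber 2.097, Teal 18.503, Violet 5.984.
Rounding down gives 5, 4, 2, 18, 5 = 34 seats, so the divisor must be adjusted.
With modified divisor 77: modified quotas Blue 5.377, Silver 4.597, Amber 2.221, Teal 19.597, Violet 6.338.
Rounding down: Blue 5, Silver 4, Amber 2, Teal 19, Violet 6 (total 36).

Blue 5; Silver 4; Amber 2; Teal 19; Violet 6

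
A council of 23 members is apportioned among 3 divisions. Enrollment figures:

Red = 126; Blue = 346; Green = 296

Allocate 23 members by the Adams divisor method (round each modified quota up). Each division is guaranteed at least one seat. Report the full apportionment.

Red: 4, Blue: 10, Green: 9

Standard divisor 768/23 ≈ 33.391; standard quotas: Red 3.773, Blue 10.362, Green 8.865.
Rounding up gives 4, 11, 9 = 24 seats, so the divisor must be adjusted.
With modified divisor 36: modified quotas Red 3.500, Blue 9.611, Green 8.222.
Rounding up: Red 4, Blue 10, Green 9 (total 23).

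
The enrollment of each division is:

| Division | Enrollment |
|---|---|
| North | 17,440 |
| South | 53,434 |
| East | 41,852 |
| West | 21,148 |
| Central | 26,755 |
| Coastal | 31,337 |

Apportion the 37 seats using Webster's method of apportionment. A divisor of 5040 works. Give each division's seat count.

With modified divisor 5040: modified quotas North 3.460, South 10.602, East 8.304, West 4.196, Central 5.309, Coastal 6.218.
Rounding to the nearest integer: North 3, South 11, East 8, West 4, Central 5, Coastal 6 (total 37).

North 3; South 11; East 8; West 4; Central 5; Coastal 6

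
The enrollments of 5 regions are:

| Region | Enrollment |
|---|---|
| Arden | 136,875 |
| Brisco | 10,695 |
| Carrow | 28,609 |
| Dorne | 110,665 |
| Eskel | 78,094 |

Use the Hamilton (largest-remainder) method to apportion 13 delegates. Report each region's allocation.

Arden 5; Brisco 0; Carrow 1; Dorne 4; Eskel 3

Standard divisor: 364938 ÷ 13 ≈ 28072.154.
Standard quotas: Arden 4.8758, Brisco 0.3810, Carrow 1.0191, Dorne 3.9422, Eskel 2.7819.
Lower quotas: Arden 4, Brisco 0, Carrow 1, Dorne 3, Eskel 2 (sum 10, leaving 3 seats).
Remainders in descending order: Dorne 0.9422, Arden 0.8758, Eskel 0.7819, Brisco 0.3810, Carrow 0.0191.
Largest remainders: Dorne, Arden, Eskel receive the extra seats.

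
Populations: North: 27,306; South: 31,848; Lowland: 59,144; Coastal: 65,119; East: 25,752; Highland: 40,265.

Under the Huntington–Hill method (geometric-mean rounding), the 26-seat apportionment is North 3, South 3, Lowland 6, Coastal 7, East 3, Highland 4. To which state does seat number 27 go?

South

Priority for the next seat is population ÷ (√(s·(s+1))).
Priorities: North 7882.563, South 9193.726, Lowland 9126.117, Coastal 8701.892, East 7433.962, Highland 9003.528.
Highest priority: South.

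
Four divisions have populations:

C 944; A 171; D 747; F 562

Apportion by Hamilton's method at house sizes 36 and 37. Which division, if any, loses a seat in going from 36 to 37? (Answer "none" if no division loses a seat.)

none

At 36 seats: C 14, A 3, D 11, F 8.
At 37 seats: C 14, A 3, D 11, F 9.
No division's allocation decreased.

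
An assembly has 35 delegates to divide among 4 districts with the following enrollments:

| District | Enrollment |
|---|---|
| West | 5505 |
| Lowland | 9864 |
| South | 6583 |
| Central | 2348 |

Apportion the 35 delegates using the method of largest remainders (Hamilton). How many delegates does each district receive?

West 8; Lowland 14; South 10; Central 3

The standard divisor is 24300/35 ≈ 694.286.
Standard quotas: West 7.9290, Lowland 14.2074, South 9.4817, Central 3.3819.
Lower quotas: West 7, Lowland 14, South 9, Central 3 (sum 33, leaving 2 seats).
Remainders in descending order: West 0.9290, South 0.4817, Central 0.3819, Lowland 0.2074.
The surplus seats go to West, South.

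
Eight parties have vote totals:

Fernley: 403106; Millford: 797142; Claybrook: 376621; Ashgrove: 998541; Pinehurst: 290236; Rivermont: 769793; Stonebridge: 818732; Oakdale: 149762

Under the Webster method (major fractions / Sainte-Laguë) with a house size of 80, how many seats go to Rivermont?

Standard divisor 4603933/80 ≈ 57549.162; standard quotas: Fernley 7.005, Millford 13.851, Claybrook 6.544, Ashgrove 17.351, Pinehurst 5.043, Rivermont 13.376, Stonebridge 14.227, Oakdale 2.602.
Rounding to the nearest integer gives Fernley 7, Millford 14, Claybrook 7, Ashgrove 17, Pinehurst 5, Rivermont 13, Stonebridge 14, Oakdale 3 — total 80, matching the house size, so no adjustment is needed.
Rivermont receives 13.

13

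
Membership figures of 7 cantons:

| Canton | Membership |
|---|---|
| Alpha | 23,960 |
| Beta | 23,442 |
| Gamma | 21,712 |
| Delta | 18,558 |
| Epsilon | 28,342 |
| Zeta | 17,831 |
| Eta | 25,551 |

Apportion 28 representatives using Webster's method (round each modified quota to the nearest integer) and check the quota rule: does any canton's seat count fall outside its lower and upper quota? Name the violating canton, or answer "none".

Standard quotas: Alpha 4.209, Beta 4.118, Gamma 3.814, Delta 3.260, Epsilon 4.979, Zeta 3.132, Eta 4.488.
Webster allocation: Alpha 4, Beta 4, Gamma 4, Delta 3, Epsilon 5, Zeta 3, Eta 5.
Every allocation lies between the lower and upper quota.

none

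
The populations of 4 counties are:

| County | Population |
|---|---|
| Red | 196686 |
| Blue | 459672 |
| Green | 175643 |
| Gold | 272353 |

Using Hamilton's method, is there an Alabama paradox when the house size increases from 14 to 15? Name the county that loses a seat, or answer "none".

At 14 seats: Red 3, Blue 6, Green 2, Gold 3.
At 15 seats: Red 3, Blue 6, Green 2, Gold 4.
No county's allocation decreased.

none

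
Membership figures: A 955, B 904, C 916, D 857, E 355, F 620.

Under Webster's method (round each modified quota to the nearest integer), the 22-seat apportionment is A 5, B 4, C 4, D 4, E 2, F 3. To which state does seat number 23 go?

C

Priority for the next seat is population ÷ (current seats + 0.5).
Priorities: A 173.636, B 200.889, C 203.556, D 190.444, E 142.000, F 177.143.
Highest priority: C.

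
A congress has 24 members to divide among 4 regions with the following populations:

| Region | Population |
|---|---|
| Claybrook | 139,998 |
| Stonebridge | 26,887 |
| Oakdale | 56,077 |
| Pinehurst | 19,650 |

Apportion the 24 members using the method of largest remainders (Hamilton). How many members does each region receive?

Standard divisor: 242612 ÷ 24 ≈ 10108.833.
Standard quotas: Claybrook 13.8491, Stonebridge 2.6598, Oakdale 5.5473, Pinehurst 1.9438.
Lower quotas: Claybrook 13, Stonebridge 2, Oakdale 5, Pinehurst 1 (sum 21, leaving 3 seats).
Remainders in descending order: Pinehurst 0.9438, Claybrook 0.8491, Stonebridge 0.6598, Oakdale 0.5473.
Largest remainders: Pinehurst, Claybrook, Stonebridge receive the extra seats.

Claybrook 14; Stonebridge 3; Oakdale 5; Pinehurst 2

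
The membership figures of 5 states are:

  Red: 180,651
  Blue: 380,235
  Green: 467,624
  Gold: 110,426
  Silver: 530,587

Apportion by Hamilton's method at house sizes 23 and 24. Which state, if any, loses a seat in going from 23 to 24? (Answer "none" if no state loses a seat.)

Gold

At 23 seats: Red 3, Blue 5, Green 6, Gold 2, Silver 7.
At 24 seats: Red 3, Blue 5, Green 7, Gold 1, Silver 8.
Gold drops from 2 to 1.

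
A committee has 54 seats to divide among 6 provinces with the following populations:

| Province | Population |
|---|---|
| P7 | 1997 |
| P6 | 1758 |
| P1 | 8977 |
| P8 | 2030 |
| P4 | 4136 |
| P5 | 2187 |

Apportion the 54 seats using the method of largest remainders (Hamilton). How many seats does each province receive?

Total 21085; standard divisor 21085/54 ≈ 390.463.
Standard quotas: P7 5.1144, P6 4.5023, P1 22.9907, P8 5.1990, P4 10.5926, P5 5.6010.
Lower quotas: P7 5, P6 4, P1 22, P8 5, P4 10, P5 5 (sum 51, leaving 3 seats).
Remainders in descending order: P1 0.9907, P5 0.6010, P4 0.5926, P6 0.5023, P8 0.1990, P7 0.1144.
Largest remainders: P1, P5, P4 receive the extra seats.

P7=5, P6=4, P1=23, P8=5, P4=11, P5=6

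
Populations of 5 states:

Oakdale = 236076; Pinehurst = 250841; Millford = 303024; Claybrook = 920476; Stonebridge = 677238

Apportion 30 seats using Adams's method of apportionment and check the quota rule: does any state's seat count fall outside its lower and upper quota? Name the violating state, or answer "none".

none

Standard quotas: Oakdale 2.966, Pinehurst 3.152, Millford 3.807, Claybrook 11.565, Stonebridge 8.509.
Adams allocation: Oakdale 3, Pinehurst 3, Millford 4, Claybrook 11, Stonebridge 9.
Every allocation lies between the lower and upper quota.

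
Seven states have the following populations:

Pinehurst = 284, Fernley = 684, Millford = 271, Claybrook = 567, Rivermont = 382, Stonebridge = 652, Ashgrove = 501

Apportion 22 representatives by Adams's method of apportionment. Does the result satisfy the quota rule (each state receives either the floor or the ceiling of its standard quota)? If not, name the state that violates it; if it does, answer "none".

none

Standard quotas: Pinehurst 1.870, Fernley 4.504, Millford 1.784, Claybrook 3.734, Rivermont 2.515, Stonebridge 4.293, Ashgrove 3.299.
Adams allocation: Pinehurst 2, Fernley 4, Millford 2, Claybrook 4, Rivermont 3, Stonebridge 4, Ashgrove 3.
Every allocation lies between the lower and upper quota.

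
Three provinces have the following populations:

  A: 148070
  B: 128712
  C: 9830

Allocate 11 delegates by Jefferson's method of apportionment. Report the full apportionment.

A 6, B 5, C 0

Standard divisor 286612/11 ≈ 26055.636; standard quotas: A 5.683, B 4.940, C 0.377.
Rounding down gives 5, 4, 0 = 9 seats, so the divisor must be adjusted.
With modified divisor 23100: modified quotas A 6.410, B 5.572, C 0.426.
Rounding down: A 6, B 5, C 0 (total 11).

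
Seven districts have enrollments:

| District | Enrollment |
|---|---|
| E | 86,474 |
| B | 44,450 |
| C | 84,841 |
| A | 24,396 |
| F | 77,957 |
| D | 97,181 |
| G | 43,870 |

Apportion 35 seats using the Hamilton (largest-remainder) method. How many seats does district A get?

2

Standard divisor: 459169 ÷ 35 ≈ 13119.114.
Standard quotas: E 6.5915, B 3.3882, C 6.4670, A 1.8596, F 5.9422, D 7.4076, G 3.3440.
Lower quotas: E 6, B 3, C 6, A 1, F 5, D 7, G 3 (sum 31, leaving 4 seats).
Remainders in descending order: F 0.9422, A 0.8596, E 0.5915, C 0.4670, D 0.4076, B 0.3882, G 0.3440.
Largest remainders: F, A, E, C receive the extra seats.
A receives 2.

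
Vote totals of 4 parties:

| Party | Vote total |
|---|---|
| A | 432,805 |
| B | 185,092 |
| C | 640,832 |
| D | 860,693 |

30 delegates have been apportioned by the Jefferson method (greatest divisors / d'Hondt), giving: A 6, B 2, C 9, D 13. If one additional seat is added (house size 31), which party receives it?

C

Priority for the next seat is population ÷ (current seats + 1).
Priorities: A 61829.286, B 61697.333, C 64083.200, D 61478.071.
Highest priority: C.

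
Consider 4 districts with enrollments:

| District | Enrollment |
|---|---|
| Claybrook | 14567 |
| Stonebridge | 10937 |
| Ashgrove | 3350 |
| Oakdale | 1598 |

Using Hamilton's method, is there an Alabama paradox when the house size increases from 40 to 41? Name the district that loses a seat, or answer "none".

Ashgrove

At 40 seats: Claybrook 19, Stonebridge 14, Ashgrove 5, Oakdale 2.
At 41 seats: Claybrook 20, Stonebridge 15, Ashgrove 4, Oakdale 2.
Ashgrove drops from 5 to 4.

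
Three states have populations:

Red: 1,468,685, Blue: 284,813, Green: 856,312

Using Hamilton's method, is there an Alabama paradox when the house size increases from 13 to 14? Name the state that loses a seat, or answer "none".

At 13 seats: Red 7, Blue 2, Green 4.
At 14 seats: Red 8, Blue 1, Green 5.
Blue drops from 2 to 1.

Blue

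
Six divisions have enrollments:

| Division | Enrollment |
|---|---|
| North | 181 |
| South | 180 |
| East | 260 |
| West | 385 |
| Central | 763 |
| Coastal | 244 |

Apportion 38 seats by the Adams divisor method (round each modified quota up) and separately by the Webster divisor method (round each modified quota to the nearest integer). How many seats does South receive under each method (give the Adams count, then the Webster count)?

4 and 3

Adams: North 4, South 4, East 5, West 7, Central 13, Coastal 5.
Webster: North 3, South 3, East 5, West 7, Central 15, Coastal 5.
South gets 4 under Adams and 3 under Webster.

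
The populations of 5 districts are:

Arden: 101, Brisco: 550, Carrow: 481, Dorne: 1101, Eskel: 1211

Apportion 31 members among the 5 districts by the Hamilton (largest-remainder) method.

Standard divisor: 3444 ÷ 31 ≈ 111.097.
Standard quotas: Arden 0.909, Brisco 4.951, Carrow 4.330, Dorne 9.910, Eskel 10.900.
Lower quotas: Arden 0, Brisco 4, Carrow 4, Dorne 9, Eskel 10 (sum 27, leaving 4 seats).
Remainders in descending order: Brisco 0.951, Dorne 0.910, Arden 0.909, Eskel 0.900, Carrow 0.330.
The surplus seats go to Brisco, Dorne, Arden, Eskel.

Arden 1; Brisco 5; Carrow 4; Dorne 10; Eskel 11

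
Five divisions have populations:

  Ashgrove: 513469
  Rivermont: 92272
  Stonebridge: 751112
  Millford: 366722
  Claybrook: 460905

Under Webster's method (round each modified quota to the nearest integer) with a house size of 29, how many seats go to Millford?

Standard divisor 2184480/29 ≈ 75326.897; standard quotas: Ashgrove 6.817, Rivermont 1.225, Stonebridge 9.971, Millford 4.868, Claybrook 6.119.
Rounding to the nearest integer gives Ashgrove 7, Rivermont 1, Stonebridge 10, Millford 5, Claybrook 6 — total 29, matching the house size, so no adjustment is needed.
Millford receives 5.

5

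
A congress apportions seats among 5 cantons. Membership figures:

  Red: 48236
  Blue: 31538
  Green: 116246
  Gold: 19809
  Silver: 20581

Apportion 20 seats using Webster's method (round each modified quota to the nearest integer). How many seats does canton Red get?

Standard divisor 236410/20 ≈ 11820.5; standard quotas: Red 4.081, Blue 2.668, Green 9.834, Gold 1.676, Silver 1.741.
Rounding to the nearest integer gives 4, 3, 10, 2, 2 = 21 seats, so the divisor must be adjusted.
With modified divisor 12400: modified quotas Red 3.890, Blue 2.543, Green 9.375, Gold 1.597, Silver 1.660.
Rounding to the nearest integer: Red 4, Blue 3, Green 9, Gold 2, Silver 2 (total 20).
Red receives 4.

4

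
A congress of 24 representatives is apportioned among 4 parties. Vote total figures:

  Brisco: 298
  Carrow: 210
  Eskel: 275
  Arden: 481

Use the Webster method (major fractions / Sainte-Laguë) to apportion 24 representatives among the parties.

Brisco=6, Carrow=4, Eskel=5, Arden=9

Standard divisor 1264/24 ≈ 52.667; standard quotas: Brisco 5.658, Carrow 3.987, Eskel 5.222, Arden 9.133.
Rounding to the nearest integer gives Brisco 6, Carrow 4, Eskel 5, Arden 9 — total 24, matching the house size, so no adjustment is needed.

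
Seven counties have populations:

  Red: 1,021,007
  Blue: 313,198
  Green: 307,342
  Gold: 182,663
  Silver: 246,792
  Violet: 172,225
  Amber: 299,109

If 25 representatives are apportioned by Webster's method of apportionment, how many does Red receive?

10

Standard divisor 2542336/25 ≈ 101693.44; standard quotas: Red 10.040, Blue 3.080, Green 3.022, Gold 1.796, Silver 2.427, Violet 1.694, Amber 2.941.
Rounding to the nearest integer gives Red 10, Blue 3, Green 3, Gold 2, Silver 2, Violet 2, Amber 3 — total 25, matching the house size, so no adjustment is needed.
Red receives 10.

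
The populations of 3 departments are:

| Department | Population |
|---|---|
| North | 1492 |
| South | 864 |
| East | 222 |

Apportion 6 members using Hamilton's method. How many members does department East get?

The standard divisor is 2578/6 ≈ 429.667.
Standard quotas: North 3.472, South 2.011, East 0.517.
Lower quotas: North 3, South 2, East 0 (sum 5, leaving 1 seat).
Remainders in descending order: East 0.517, North 0.472, South 0.011.
The surplus seat goes to East.
East receives 1.

1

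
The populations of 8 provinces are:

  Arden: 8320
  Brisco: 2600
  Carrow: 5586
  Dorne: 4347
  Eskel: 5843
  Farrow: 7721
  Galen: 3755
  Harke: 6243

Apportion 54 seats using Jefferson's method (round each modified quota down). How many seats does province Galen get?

4

Standard divisor 44415/54 ≈ 822.5; standard quotas: Arden 10.116, Brisco 3.161, Carrow 6.791, Dorne 5.285, Eskel 7.104, Farrow 9.387, Galen 4.565, Harke 7.590.
Rounding down gives 10, 3, 6, 5, 7, 9, 4, 7 = 51 seats, so the divisor must be adjusted.
With modified divisor 760: modified quotas Arden 10.947, Brisco 3.421, Carrow 7.350, Dorne 5.720, Eskel 7.688, Farrow 10.159, Galen 4.941, Harke 8.214.
Rounding down: Arden 10, Brisco 3, Carrow 7, Dorne 5, Eskel 7, Farrow 10, Galen 4, Harke 8 (total 54).
Galen receives 4.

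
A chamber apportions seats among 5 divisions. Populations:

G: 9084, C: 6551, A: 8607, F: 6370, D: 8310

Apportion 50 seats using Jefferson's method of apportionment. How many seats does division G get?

12

Standard divisor 38922/50 ≈ 778.44; standard quotas: G 11.669, C 8.416, A 11.057, F 8.183, D 10.675.
Rounding down gives 11, 8, 11, 8, 10 = 48 seats, so the divisor must be adjusted.
With modified divisor 740: modified quotas G 12.276, C 8.853, A 11.631, F 8.608, D 11.230.
Rounding down: G 12, C 8, A 11, F 8, D 11 (total 50).
G receives 12.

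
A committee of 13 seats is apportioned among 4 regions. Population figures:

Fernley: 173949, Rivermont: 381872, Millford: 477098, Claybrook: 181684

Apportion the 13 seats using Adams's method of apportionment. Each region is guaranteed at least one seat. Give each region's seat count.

Standard divisor 1214603/13 ≈ 93431; standard quotas: Fernley 1.862, Rivermont 4.087, Millford 5.106, Claybrook 1.945.
Rounding up gives 2, 5, 6, 2 = 15 seats, so the divisor must be adjusted.
With modified divisor 107400: modified quotas Fernley 1.620, Rivermont 3.556, Millford 4.442, Claybrook 1.692.
Rounding up: Fernley 2, Rivermont 4, Millford 5, Claybrook 2 (total 13).

Fernley 2, Rivermont 4, Millford 5, Claybrook 2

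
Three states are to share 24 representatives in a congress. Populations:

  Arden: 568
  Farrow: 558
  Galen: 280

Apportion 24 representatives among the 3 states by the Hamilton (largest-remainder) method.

The standard divisor is 1406/24 ≈ 58.583.
Standard quotas: Arden 9.696, Farrow 9.525, Galen 4.780.
Lower quotas: Arden 9, Farrow 9, Galen 4 (sum 22, leaving 2 seats).
Remainders in descending order: Galen 0.780, Arden 0.696, Farrow 0.525.
Largest remainders: Galen, Arden receive the extra seats.

Arden 10, Farrow 9, Galen 5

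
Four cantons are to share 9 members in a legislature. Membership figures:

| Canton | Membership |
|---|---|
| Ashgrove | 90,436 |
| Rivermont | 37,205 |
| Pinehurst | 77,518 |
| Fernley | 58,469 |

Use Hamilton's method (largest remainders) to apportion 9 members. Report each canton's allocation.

Ashgrove 3; Rivermont 1; Pinehurst 3; Fernley 2

The standard divisor is 263628/9 = 29292.
Standard quotas: Ashgrove 3.0874, Rivermont 1.2701, Pinehurst 2.6464, Fernley 1.9961.
Lower quotas: Ashgrove 3, Rivermont 1, Pinehurst 2, Fernley 1 (sum 7, leaving 2 seats).
Remainders in descending order: Fernley 0.9961, Pinehurst 0.6464, Rivermont 0.2701, Ashgrove 0.0874.
The surplus seats go to Fernley, Pinehurst.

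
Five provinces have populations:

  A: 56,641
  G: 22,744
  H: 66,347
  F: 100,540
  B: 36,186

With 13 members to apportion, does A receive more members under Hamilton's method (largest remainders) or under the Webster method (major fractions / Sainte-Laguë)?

Webster

Hamilton: A 2, G 1, H 3, F 5, B 2.
Webster: A 3, G 1, H 3, F 4, B 2.
A gets 2 under Hamilton and 3 under Webster.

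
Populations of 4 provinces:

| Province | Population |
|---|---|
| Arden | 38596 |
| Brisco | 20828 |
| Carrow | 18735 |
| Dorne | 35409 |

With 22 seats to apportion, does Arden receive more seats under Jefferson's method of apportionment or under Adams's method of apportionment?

Jefferson

Jefferson: Arden 8, Brisco 4, Carrow 3, Dorne 7.
Adams: Arden 7, Brisco 4, Carrow 4, Dorne 7.
Arden gets 8 under Jefferson and 7 under Adams.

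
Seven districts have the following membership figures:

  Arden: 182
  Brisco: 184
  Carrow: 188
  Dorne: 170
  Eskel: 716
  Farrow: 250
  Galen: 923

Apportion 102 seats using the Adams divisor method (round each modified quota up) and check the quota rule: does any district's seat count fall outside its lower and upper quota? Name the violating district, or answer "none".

Galen

Standard quotas: Arden 7.104, Brisco 7.183, Carrow 7.339, Dorne 6.636, Eskel 27.949, Farrow 9.759, Galen 36.030.
Adams allocation: Arden 7, Brisco 7, Carrow 8, Dorne 7, Eskel 28, Farrow 10, Galen 35.
Galen has quota 36.030 (lower 36, upper 37) but receives 35 — outside the quota interval.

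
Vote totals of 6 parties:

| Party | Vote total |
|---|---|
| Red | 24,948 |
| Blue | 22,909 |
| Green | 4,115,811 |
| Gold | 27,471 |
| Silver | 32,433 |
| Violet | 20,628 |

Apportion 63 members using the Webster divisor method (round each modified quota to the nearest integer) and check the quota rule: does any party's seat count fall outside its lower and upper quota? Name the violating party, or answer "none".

Standard quotas: Red 0.370, Blue 0.340, Green 61.094, Gold 0.408, Silver 0.481, Violet 0.306.
Webster allocation: Red 0, Blue 0, Green 63, Gold 0, Silver 0, Violet 0.
Green has quota 61.094 (lower 61, upper 62) but receives 63 — outside the quota interval.

Green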